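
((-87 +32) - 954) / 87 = -11.60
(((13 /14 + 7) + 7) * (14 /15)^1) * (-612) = -42636 /5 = -8527.20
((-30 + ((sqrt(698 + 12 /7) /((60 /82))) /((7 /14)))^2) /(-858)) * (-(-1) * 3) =-372104 /20475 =-18.17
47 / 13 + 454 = 5949 / 13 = 457.62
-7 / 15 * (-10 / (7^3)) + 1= 149 / 147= 1.01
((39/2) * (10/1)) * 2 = 390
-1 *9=-9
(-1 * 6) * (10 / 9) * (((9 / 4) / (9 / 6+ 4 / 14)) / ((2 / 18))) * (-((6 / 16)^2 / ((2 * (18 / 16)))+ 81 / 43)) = 253071 / 1720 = 147.13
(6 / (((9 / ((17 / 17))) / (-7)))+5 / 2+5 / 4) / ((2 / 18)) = -33 / 4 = -8.25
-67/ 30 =-2.23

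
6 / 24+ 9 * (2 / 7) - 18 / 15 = 227 / 140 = 1.62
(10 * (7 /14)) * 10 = 50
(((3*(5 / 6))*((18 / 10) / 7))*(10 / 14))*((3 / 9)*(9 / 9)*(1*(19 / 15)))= 19 / 98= 0.19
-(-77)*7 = 539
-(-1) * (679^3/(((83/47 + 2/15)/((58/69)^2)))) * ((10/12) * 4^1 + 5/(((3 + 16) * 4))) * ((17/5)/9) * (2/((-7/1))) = -46578527625111650/1090121409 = -42727834.94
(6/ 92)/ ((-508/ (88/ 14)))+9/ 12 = 61275/ 81788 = 0.75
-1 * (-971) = 971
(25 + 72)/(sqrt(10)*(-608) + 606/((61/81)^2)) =-204143079704*sqrt(10)/8843696010271 - 717536620071/17687392020542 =-0.11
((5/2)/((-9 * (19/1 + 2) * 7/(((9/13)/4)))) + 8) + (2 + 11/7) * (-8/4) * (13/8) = -55151/15288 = -3.61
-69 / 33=-23 / 11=-2.09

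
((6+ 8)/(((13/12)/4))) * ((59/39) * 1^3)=13216/169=78.20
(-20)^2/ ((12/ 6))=200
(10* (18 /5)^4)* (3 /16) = 39366 /125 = 314.93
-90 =-90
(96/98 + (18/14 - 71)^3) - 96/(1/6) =-116411504/343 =-339392.14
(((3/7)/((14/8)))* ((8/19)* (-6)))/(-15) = 192/4655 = 0.04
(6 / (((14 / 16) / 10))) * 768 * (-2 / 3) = -245760 / 7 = -35108.57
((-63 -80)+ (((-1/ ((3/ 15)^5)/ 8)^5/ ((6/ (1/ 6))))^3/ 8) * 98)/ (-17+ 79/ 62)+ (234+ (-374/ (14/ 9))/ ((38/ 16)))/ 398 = 1064174422554811324549695061847388277005819476162826017275673/ 84722085147493243079884800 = 12560767605072313493049920000000000.00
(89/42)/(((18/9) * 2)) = 89/168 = 0.53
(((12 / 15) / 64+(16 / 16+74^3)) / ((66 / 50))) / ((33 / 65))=957804575 / 1584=604674.61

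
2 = 2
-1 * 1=-1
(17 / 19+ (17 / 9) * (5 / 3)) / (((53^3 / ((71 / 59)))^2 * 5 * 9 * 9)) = 10455034 / 16029930123574030485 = 0.00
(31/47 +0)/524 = 31/24628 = 0.00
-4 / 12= -1 / 3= -0.33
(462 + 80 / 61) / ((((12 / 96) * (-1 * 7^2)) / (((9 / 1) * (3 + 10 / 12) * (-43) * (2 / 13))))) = 51602064 / 2989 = 17263.99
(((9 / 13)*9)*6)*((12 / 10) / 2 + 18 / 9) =486 / 5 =97.20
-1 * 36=-36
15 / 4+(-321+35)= -1129 / 4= -282.25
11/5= 2.20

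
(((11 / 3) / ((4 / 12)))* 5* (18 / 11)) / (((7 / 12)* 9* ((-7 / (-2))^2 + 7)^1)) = 480 / 539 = 0.89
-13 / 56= -0.23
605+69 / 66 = 13333 / 22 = 606.05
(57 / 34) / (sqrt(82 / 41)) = 57 * sqrt(2) / 68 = 1.19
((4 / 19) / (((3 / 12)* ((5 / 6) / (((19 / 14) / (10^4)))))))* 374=1122 / 21875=0.05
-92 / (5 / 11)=-1012 / 5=-202.40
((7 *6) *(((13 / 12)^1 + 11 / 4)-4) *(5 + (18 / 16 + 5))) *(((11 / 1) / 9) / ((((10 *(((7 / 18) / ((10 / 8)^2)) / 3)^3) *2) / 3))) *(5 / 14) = -100362796875 / 11239424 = -8929.53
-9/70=-0.13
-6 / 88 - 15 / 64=-213 / 704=-0.30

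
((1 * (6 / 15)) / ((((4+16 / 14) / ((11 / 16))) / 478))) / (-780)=-18403 / 561600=-0.03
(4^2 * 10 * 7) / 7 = 160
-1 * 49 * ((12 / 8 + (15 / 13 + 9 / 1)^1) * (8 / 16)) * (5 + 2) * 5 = -519645 / 52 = -9993.17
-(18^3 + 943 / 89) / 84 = -519991 / 7476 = -69.55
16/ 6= 8/ 3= 2.67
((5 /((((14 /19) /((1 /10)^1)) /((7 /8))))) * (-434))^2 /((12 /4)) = 16999129 /768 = 22134.28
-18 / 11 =-1.64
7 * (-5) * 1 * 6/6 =-35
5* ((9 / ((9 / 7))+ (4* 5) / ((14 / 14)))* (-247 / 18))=-3705 / 2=-1852.50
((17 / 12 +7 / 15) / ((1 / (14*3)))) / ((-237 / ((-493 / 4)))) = 41.14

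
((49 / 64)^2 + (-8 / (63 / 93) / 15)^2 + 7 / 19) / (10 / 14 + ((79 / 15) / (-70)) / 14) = 715177163 / 322016256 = 2.22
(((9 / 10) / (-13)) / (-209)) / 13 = 9 / 353210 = 0.00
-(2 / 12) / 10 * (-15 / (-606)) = -1 / 2424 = -0.00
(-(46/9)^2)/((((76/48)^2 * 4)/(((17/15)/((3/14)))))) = -2014432/146205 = -13.78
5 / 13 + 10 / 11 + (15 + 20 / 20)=2473 / 143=17.29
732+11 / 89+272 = 89367 / 89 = 1004.12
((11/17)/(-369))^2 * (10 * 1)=0.00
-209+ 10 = -199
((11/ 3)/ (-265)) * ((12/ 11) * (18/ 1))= -72/ 265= -0.27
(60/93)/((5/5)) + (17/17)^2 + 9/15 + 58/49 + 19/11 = 430767/83545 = 5.16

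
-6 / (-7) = 6 / 7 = 0.86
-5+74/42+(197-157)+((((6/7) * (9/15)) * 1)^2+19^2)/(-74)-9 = 6222203/271950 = 22.88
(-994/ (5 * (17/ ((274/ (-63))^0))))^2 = 988036/ 7225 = 136.75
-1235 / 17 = -72.65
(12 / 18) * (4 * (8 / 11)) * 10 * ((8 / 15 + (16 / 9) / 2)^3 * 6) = 67108864 / 200475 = 334.75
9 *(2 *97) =1746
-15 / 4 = -3.75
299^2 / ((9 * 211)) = 47.08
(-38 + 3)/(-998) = 35/998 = 0.04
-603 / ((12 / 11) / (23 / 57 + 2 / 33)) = -19497 / 76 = -256.54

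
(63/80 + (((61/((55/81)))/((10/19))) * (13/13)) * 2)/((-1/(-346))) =260456517/2200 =118389.33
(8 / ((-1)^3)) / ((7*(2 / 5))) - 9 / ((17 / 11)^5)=-38543353 / 9938999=-3.88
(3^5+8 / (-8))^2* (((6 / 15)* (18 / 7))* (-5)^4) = 263538000 / 7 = 37648285.71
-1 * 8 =-8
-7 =-7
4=4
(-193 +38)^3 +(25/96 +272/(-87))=-3723877.87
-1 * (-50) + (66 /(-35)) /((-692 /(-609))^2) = 58109561 /1197160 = 48.54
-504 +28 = -476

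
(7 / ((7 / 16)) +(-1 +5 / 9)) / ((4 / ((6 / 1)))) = 70 / 3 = 23.33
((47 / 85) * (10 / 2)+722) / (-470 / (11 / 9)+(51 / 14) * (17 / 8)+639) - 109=-194461951 / 1830475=-106.24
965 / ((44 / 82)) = 39565 / 22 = 1798.41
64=64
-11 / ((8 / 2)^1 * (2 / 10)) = -55 / 4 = -13.75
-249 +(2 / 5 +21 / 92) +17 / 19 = -2162949 / 8740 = -247.48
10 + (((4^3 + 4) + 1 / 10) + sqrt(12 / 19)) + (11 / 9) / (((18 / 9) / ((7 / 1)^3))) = 2 * sqrt(57) / 19 + 12947 / 45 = 288.51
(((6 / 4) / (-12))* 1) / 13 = -1 / 104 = -0.01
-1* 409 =-409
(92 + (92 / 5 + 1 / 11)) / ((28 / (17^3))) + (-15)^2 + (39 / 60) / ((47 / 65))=354899178 / 18095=19613.11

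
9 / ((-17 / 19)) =-171 / 17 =-10.06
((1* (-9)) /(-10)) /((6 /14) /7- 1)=-441 /460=-0.96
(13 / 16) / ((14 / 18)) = 117 / 112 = 1.04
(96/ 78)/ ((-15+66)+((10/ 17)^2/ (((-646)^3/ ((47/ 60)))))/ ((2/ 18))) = 1246566292864/ 51654590751387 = 0.02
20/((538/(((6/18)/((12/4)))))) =10/2421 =0.00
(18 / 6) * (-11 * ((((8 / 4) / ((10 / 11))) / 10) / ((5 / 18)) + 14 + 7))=-89892 / 125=-719.14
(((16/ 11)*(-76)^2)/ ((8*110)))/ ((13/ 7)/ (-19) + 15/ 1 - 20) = -384104/ 205095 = -1.87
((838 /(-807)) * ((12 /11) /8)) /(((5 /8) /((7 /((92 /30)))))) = -35196 /68057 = -0.52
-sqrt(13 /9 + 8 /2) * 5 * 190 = -6650 /3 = -2216.67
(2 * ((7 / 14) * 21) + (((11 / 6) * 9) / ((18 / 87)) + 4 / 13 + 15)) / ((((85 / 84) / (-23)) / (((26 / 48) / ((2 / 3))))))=-34293 / 16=-2143.31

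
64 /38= 32 /19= 1.68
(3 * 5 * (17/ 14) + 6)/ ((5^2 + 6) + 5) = 113/ 168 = 0.67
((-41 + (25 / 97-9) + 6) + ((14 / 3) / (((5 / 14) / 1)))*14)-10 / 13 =2618249 / 18915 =138.42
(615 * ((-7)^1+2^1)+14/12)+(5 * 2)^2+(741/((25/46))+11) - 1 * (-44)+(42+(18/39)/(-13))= -38365421/25350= -1513.43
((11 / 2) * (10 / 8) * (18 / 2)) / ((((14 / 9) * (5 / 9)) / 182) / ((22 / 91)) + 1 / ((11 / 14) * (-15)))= -2205225 / 2324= -948.89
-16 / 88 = -2 / 11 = -0.18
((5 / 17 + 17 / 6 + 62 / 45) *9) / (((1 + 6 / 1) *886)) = 6893 / 1054340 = 0.01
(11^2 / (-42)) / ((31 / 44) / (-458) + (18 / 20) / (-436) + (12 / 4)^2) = -332230910 / 1037462937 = -0.32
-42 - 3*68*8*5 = -8202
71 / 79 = 0.90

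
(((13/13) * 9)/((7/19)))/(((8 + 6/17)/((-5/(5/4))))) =-5814/497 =-11.70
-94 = -94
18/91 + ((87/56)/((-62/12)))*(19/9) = -0.44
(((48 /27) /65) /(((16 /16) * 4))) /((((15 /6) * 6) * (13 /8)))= 32 /114075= 0.00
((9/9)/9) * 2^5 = 32/9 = 3.56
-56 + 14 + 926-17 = 867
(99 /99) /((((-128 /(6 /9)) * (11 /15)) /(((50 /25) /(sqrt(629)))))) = -0.00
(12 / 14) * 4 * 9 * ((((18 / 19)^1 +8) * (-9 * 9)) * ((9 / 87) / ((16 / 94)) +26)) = -2295059670 / 3857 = -595037.51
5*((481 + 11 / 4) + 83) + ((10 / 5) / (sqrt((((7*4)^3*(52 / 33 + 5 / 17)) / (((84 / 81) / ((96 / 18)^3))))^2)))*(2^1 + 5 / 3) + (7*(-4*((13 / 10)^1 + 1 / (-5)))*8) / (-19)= 455501299522391 / 160009256960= 2846.72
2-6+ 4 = 0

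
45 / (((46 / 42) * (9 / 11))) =1155 / 23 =50.22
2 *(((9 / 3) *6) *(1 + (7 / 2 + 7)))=414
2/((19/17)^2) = 578/361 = 1.60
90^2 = 8100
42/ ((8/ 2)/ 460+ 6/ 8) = 19320/ 349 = 55.36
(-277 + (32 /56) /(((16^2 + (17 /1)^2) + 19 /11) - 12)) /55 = -5702577 /1132285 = -5.04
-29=-29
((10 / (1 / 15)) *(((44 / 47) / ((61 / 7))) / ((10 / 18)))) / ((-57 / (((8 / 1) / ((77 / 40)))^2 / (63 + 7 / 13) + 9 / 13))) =-11048721480 / 22519846349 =-0.49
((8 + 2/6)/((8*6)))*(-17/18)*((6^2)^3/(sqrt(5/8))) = -3060*sqrt(10) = -9676.57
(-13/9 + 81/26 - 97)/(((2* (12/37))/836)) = -172500031/1404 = -122863.27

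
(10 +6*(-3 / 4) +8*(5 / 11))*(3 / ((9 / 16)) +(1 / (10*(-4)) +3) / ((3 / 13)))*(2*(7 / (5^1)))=1025703 / 2200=466.23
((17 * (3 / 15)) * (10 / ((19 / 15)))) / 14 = 255 / 133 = 1.92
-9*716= -6444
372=372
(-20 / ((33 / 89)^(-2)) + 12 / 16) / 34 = -63357 / 1077256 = -0.06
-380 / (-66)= 190 / 33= 5.76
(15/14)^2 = 225/196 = 1.15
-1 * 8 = -8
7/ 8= 0.88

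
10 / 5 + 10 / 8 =13 / 4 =3.25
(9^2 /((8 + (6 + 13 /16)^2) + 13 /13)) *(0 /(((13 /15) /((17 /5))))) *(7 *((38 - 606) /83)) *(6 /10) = 0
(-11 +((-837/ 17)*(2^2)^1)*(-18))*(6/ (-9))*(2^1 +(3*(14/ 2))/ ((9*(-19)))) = -4422.59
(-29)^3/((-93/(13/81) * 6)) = 317057/45198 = 7.01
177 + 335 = 512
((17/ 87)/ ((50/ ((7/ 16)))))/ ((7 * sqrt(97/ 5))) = 0.00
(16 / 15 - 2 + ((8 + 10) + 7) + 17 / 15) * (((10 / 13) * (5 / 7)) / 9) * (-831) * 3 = -49860 / 13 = -3835.38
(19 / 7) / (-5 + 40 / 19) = -361 / 385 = -0.94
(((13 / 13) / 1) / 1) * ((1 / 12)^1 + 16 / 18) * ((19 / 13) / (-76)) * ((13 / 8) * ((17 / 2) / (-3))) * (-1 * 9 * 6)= -595 / 128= -4.65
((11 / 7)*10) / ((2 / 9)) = 495 / 7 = 70.71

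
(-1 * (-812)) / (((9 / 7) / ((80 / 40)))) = 11368 / 9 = 1263.11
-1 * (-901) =901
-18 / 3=-6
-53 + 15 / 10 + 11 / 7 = -699 / 14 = -49.93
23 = 23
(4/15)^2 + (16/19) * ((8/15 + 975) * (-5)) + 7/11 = -193122331/47025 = -4106.80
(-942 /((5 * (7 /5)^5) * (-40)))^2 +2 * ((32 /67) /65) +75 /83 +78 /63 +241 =243.92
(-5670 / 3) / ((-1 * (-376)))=-945 / 188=-5.03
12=12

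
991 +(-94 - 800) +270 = 367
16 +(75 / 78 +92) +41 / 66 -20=38431 / 429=89.58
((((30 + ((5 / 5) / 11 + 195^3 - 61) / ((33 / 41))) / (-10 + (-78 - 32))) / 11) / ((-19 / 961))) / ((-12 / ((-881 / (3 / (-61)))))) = -34541194283464309 / 65549088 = -526951561.61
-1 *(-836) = 836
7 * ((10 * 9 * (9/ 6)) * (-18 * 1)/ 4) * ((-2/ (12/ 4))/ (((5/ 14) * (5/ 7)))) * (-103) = -5723298/ 5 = -1144659.60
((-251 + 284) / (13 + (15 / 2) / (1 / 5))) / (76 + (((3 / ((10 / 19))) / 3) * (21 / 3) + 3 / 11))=0.01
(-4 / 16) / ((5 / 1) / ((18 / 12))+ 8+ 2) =-0.02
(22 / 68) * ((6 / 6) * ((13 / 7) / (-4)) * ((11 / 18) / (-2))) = 1573 / 34272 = 0.05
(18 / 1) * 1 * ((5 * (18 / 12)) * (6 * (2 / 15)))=108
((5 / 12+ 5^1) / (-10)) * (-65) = 845 / 24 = 35.21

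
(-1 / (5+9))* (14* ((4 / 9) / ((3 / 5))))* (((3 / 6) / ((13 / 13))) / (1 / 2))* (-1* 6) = 40 / 9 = 4.44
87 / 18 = 29 / 6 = 4.83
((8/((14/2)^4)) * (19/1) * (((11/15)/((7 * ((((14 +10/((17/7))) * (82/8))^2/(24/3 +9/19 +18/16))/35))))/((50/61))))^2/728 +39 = 3023261975341635610082765521/77519537829255745002780000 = 39.00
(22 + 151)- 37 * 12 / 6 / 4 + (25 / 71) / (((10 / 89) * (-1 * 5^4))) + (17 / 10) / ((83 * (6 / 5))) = 1365809303 / 8839500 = 154.51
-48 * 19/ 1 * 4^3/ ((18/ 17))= -165376/ 3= -55125.33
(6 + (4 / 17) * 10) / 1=142 / 17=8.35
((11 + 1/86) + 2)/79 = 1119/6794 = 0.16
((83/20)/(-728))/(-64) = 83/931840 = 0.00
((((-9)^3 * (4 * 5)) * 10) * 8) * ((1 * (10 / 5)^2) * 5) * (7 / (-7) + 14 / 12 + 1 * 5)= -120528000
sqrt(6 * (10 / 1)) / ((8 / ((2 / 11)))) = sqrt(15) / 22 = 0.18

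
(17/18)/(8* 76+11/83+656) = 1411/1888614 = 0.00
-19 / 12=-1.58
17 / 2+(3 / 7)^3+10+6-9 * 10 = -44879 / 686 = -65.42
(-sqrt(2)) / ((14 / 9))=-9* sqrt(2) / 14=-0.91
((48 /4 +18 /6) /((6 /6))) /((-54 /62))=-155 /9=-17.22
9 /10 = 0.90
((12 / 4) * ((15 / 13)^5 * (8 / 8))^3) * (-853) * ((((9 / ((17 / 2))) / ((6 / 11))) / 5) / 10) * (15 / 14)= -910.64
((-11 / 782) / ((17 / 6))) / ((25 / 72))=-0.01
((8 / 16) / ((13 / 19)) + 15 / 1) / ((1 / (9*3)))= 11043 / 26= 424.73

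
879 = 879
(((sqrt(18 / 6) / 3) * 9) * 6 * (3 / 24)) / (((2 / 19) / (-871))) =-148941 * sqrt(3) / 8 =-32246.67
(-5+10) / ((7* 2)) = 0.36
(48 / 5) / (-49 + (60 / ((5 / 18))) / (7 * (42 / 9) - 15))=-2544 / 9745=-0.26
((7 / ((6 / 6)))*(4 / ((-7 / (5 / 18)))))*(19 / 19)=-10 / 9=-1.11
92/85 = 1.08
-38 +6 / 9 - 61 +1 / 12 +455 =1427 / 4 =356.75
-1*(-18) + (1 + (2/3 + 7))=80/3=26.67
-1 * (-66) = 66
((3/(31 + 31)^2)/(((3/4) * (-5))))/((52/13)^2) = -1/76880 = -0.00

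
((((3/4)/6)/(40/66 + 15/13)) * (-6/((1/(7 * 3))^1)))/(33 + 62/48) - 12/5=-1653438/621365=-2.66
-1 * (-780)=780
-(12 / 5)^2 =-144 / 25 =-5.76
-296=-296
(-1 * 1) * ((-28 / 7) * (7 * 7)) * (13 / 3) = 2548 / 3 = 849.33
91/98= 0.93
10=10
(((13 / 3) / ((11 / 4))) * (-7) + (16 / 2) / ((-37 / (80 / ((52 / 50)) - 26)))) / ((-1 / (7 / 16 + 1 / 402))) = 123760145 / 12761892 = 9.70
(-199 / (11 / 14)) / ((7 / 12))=-434.18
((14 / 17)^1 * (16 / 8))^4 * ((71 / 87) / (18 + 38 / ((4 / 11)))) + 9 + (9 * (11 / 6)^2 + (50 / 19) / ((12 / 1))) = 36372723101 / 920401420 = 39.52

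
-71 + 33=-38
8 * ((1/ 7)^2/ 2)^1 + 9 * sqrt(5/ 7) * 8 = 4/ 49 + 72 * sqrt(35)/ 7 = 60.93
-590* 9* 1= -5310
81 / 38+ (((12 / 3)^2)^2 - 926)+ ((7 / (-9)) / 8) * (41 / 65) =-59392313 / 88920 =-667.93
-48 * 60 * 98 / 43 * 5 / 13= -1411200 / 559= -2524.51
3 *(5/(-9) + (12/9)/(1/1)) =2.33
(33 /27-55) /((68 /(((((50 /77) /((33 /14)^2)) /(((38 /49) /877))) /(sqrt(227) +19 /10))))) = -6.16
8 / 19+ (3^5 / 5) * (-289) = -1334273 / 95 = -14044.98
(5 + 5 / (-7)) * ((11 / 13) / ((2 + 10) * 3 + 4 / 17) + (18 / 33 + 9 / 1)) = 1149405 / 28028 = 41.01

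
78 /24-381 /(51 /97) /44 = -2472 /187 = -13.22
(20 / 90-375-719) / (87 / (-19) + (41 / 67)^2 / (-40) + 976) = -33584184160 / 29826962829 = -1.13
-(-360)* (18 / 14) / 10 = 324 / 7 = 46.29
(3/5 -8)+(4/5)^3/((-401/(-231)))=-7.11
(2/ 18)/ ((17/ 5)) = 5/ 153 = 0.03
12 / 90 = 2 / 15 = 0.13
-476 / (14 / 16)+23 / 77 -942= -114399 / 77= -1485.70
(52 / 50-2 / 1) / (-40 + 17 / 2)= 16 / 525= 0.03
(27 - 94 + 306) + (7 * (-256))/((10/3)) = -1493/5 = -298.60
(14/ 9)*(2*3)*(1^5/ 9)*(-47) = -1316/ 27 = -48.74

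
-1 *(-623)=623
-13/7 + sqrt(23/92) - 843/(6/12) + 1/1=-23609/14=-1686.36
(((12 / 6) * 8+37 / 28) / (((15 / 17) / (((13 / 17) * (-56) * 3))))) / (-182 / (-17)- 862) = 21437 / 7236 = 2.96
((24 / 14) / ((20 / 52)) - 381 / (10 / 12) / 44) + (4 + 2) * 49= 221811 / 770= 288.07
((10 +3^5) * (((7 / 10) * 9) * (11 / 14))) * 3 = 75141 / 20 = 3757.05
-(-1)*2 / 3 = 2 / 3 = 0.67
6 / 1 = 6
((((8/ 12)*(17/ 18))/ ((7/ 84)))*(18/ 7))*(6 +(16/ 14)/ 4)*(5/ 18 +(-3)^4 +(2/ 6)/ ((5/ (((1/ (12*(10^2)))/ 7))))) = 425570486/ 42875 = 9925.84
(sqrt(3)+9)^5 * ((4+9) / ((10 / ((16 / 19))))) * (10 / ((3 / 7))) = 17105088 * sqrt(3) / 19+39469248 / 19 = 3636638.39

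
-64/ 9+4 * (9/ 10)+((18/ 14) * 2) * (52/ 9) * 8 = 115.35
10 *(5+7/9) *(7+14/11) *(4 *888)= 56026880/33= 1697784.24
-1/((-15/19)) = 19/15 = 1.27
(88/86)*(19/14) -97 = -28779/301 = -95.61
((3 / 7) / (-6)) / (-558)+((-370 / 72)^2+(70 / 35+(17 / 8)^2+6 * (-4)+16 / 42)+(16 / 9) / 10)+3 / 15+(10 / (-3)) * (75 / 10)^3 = -7855188511 / 5624640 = -1396.57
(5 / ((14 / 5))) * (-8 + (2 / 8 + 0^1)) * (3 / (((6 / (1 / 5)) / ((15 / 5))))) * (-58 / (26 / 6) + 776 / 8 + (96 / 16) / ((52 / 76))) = -558465 / 1456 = -383.56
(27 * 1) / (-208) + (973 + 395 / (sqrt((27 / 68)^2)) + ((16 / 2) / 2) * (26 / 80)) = 55289099 / 28080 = 1968.99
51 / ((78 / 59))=1003 / 26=38.58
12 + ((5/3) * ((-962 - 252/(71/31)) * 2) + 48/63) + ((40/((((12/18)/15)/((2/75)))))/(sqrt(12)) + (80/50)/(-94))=-1247609684/350385 + 4 * sqrt(3)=-3553.75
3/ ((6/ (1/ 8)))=1/ 16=0.06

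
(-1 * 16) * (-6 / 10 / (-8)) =-6 / 5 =-1.20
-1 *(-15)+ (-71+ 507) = 451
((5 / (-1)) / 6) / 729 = -5 / 4374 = -0.00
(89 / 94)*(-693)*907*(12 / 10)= -167823117 / 235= -714140.92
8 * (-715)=-5720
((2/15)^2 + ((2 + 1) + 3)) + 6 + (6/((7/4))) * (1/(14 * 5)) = 133036/11025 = 12.07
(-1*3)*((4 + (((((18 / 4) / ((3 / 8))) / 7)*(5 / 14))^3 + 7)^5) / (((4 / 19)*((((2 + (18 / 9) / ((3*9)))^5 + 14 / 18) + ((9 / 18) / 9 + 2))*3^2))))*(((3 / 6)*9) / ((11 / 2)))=-364135486463079542060911420756009436361 / 586496817202268546968258010724758950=-620.87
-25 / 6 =-4.17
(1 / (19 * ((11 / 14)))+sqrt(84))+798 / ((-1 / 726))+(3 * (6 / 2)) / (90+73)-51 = -19738381570 / 34067+2 * sqrt(21) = -579389.71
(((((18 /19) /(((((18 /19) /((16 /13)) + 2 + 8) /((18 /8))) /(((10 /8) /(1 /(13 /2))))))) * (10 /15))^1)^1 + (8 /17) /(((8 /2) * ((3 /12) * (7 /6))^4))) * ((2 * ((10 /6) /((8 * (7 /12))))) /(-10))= -1157868459 /935444006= -1.24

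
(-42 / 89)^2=1764 / 7921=0.22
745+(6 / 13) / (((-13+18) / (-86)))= 47909 / 65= 737.06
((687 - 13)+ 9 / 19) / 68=12815 / 1292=9.92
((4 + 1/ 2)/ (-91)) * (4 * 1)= -18/ 91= -0.20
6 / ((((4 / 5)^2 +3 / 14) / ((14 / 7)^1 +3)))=10500 / 299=35.12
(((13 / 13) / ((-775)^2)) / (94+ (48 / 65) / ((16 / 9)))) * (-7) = -91 / 737207125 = -0.00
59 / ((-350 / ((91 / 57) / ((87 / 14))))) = -5369 / 123975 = -0.04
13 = 13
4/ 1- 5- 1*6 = -7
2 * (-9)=-18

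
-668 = -668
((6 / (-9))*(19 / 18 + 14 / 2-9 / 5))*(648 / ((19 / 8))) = -108096 / 95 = -1137.85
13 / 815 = 0.02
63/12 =21/4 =5.25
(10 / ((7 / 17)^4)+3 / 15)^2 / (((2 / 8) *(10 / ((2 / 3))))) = 23279270345868 / 720600125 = 32305.39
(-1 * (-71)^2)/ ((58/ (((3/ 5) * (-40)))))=60492/ 29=2085.93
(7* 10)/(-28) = -5/2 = -2.50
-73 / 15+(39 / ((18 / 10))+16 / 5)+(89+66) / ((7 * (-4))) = 405 / 28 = 14.46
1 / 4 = 0.25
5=5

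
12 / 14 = 6 / 7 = 0.86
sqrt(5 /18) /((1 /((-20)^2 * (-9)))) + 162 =162 - 600 * sqrt(10) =-1735.37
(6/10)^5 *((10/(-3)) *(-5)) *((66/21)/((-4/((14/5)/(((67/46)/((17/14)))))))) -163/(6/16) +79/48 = -435.40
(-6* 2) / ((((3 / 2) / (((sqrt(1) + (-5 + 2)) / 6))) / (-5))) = -40 / 3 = -13.33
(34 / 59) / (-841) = -34 / 49619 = -0.00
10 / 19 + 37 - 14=447 / 19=23.53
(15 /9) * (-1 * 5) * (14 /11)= -350 /33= -10.61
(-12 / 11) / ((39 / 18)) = -72 / 143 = -0.50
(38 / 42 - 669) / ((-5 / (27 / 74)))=12627 / 259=48.75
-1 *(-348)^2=-121104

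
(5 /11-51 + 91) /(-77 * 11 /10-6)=-4450 /9977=-0.45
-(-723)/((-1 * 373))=-723/373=-1.94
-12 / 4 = -3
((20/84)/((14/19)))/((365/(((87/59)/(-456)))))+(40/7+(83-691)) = -6101192861/10130064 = -602.29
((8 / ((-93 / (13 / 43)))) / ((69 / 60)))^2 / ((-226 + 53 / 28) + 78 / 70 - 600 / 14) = -6656000 / 3460045328361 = -0.00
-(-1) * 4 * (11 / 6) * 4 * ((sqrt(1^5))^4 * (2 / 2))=88 / 3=29.33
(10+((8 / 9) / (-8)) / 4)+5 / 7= 10.69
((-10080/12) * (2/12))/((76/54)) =-1890/19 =-99.47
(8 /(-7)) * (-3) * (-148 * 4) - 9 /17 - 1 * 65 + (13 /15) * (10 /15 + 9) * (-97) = -15571741 /5355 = -2907.89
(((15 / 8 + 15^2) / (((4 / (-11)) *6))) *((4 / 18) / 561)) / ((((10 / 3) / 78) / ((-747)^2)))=-292582719 / 544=-537835.88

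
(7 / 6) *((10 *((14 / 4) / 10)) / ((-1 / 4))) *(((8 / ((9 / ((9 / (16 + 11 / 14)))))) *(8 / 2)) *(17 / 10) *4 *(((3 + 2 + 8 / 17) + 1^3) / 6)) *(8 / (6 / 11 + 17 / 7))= -297493504 / 484335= -614.23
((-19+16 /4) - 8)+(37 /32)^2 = -22183 /1024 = -21.66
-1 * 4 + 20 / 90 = -34 / 9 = -3.78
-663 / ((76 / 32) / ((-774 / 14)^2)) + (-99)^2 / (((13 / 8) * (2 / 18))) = -9669891456 / 12103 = -798966.49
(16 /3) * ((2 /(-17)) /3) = -32 /153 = -0.21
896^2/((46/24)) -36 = 9632964/23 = 418824.52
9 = 9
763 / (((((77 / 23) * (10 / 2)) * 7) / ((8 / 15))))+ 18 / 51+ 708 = 69883502 / 98175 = 711.83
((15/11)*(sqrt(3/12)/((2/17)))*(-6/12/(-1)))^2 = 65025/7744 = 8.40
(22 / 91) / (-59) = -22 / 5369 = -0.00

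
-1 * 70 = -70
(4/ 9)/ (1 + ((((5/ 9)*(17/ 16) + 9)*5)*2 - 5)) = 0.00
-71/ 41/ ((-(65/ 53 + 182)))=3763/ 398151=0.01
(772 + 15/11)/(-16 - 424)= -8507/4840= -1.76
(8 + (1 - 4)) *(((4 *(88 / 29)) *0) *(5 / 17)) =0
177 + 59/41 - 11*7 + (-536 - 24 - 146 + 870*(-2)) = -96127/41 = -2344.56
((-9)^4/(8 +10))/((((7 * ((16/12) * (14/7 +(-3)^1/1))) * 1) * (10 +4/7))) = -2187/592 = -3.69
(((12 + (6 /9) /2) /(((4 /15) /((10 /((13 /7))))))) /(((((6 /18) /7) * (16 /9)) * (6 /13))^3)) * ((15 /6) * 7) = 9576706332375 /131072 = 73064470.92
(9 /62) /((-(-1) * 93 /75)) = 225 /1922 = 0.12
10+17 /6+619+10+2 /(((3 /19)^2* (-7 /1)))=79427 /126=630.37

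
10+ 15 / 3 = 15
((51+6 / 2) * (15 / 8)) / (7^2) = 405 / 196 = 2.07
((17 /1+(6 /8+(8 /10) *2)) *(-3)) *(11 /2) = -12771 /40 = -319.28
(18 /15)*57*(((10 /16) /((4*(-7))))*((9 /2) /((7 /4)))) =-1539 /392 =-3.93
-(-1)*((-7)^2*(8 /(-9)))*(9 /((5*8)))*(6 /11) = -294 /55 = -5.35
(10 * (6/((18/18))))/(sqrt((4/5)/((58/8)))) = 180.62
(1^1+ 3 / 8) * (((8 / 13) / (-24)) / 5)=-11 / 1560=-0.01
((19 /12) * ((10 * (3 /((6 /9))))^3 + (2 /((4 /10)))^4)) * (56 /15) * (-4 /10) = -1952440 /9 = -216937.78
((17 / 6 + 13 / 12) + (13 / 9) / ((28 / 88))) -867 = -216353 / 252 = -858.54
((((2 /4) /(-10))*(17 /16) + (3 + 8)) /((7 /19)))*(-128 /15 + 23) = 429.85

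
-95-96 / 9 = -317 / 3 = -105.67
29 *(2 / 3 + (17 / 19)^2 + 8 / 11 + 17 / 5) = 9663844 / 59565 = 162.24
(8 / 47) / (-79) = -8 / 3713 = -0.00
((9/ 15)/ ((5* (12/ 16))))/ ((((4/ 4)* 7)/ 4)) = 16/ 175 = 0.09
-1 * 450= -450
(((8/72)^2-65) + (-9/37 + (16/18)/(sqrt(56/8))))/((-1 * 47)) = 195497/140859-8 * sqrt(7)/2961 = 1.38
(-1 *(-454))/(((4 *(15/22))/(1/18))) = 2497/270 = 9.25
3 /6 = 1 /2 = 0.50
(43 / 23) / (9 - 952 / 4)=-43 / 5267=-0.01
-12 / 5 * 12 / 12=-12 / 5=-2.40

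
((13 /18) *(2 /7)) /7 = 13 /441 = 0.03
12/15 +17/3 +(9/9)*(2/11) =1097/165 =6.65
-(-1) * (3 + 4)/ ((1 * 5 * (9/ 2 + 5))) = 14/ 95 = 0.15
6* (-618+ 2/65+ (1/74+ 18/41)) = -365341401/98605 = -3705.10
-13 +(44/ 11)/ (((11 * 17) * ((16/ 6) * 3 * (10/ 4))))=-12154/ 935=-13.00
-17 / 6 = -2.83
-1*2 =-2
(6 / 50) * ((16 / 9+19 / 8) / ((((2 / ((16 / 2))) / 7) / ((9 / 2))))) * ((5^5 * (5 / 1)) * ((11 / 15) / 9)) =2877875 / 36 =79940.97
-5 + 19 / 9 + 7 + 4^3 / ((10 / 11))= 3353 / 45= 74.51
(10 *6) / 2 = 30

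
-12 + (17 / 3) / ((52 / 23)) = -1481 / 156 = -9.49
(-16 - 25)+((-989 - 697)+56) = -1671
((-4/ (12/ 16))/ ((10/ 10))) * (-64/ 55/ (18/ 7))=3584/ 1485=2.41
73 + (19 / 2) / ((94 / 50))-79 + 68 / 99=-2419 / 9306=-0.26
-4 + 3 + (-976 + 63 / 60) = -19519 / 20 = -975.95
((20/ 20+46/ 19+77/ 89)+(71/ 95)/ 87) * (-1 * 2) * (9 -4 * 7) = 6318398/ 38715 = 163.20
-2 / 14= -1 / 7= -0.14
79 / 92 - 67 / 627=43369 / 57684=0.75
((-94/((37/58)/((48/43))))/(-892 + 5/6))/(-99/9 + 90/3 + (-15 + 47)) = 523392/144620309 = 0.00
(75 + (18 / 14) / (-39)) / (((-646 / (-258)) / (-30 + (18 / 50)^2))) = -2347061346 / 2624375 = -894.33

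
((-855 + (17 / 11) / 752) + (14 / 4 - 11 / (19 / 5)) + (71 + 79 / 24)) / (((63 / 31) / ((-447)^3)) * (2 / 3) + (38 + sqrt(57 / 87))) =-28771505653869461777529270837 / 1400871339589845895654519340 + 104433777369708915149114103 * sqrt(551) / 5603485358359383582618077360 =-20.10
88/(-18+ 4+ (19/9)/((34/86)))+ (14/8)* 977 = 9007819/5300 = 1699.59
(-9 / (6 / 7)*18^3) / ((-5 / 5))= 61236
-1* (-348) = 348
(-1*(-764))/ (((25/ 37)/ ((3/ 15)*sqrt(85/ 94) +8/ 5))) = 14134*sqrt(7990)/ 5875 +226144/ 125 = 2024.20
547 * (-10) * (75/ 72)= -5697.92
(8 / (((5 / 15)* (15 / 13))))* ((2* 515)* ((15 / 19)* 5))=1606800 / 19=84568.42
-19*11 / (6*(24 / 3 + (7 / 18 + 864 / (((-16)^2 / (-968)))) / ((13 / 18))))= 209 / 27090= 0.01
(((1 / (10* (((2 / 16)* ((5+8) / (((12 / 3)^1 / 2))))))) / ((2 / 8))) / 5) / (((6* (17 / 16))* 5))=256 / 82875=0.00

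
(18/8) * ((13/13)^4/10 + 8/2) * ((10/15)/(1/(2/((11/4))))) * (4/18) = 164/165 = 0.99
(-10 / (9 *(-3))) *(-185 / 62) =-925 / 837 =-1.11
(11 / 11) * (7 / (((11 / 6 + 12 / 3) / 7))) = 42 / 5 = 8.40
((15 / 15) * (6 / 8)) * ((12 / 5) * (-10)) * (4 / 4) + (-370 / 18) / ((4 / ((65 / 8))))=-17209 / 288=-59.75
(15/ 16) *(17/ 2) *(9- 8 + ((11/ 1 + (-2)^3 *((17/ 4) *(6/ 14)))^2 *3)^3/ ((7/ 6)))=10085659222215/ 26353376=382708.43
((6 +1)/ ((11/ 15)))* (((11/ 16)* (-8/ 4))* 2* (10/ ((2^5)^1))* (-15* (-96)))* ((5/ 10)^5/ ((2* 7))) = -3375/ 128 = -26.37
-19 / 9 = -2.11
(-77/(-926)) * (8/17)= 308/7871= 0.04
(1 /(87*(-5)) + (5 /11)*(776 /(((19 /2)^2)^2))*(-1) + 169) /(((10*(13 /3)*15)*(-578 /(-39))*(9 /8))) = 210715186268 /13516226224875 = 0.02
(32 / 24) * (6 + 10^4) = 40024 / 3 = 13341.33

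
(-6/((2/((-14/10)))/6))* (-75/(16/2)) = -945/4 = -236.25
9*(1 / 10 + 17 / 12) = 273 / 20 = 13.65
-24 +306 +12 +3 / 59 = 17349 / 59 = 294.05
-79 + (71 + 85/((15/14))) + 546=1852/3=617.33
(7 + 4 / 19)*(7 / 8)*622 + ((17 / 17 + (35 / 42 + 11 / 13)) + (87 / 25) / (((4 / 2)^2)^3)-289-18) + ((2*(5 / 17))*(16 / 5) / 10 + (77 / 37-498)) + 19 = 3143.33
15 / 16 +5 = 95 / 16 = 5.94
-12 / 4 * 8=-24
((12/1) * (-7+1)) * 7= -504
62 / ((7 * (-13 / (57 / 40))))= -1767 / 1820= -0.97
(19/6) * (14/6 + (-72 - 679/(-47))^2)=10496.56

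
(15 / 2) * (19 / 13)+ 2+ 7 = 519 / 26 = 19.96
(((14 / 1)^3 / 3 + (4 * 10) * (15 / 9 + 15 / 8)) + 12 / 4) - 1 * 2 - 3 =3163 / 3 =1054.33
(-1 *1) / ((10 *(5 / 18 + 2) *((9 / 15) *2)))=-3 / 82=-0.04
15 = 15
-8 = -8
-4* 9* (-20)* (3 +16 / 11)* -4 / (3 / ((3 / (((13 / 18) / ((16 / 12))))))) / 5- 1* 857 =-799927 / 143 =-5593.90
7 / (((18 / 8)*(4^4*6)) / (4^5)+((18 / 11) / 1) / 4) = 616 / 333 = 1.85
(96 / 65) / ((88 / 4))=48 / 715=0.07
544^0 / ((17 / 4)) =4 / 17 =0.24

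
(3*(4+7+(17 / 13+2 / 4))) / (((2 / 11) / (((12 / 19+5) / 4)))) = 1175823 / 3952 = 297.53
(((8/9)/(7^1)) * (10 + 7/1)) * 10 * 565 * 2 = 1536800/63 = 24393.65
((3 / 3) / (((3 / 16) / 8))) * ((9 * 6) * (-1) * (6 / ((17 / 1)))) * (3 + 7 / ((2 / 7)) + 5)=-449280 / 17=-26428.24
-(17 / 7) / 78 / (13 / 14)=-0.03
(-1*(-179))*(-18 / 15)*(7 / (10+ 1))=-7518 / 55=-136.69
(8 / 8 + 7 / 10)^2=289 / 100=2.89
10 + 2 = 12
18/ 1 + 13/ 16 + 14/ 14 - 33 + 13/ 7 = -1269/ 112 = -11.33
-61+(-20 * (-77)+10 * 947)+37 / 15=164272 / 15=10951.47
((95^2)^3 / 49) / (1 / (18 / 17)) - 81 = 13231653963777 / 833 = 15884338491.93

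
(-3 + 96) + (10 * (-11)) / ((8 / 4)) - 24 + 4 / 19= 270 / 19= 14.21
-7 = -7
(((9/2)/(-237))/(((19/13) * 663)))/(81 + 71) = -1/7757168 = -0.00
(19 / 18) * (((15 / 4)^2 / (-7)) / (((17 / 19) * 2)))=-9025 / 7616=-1.19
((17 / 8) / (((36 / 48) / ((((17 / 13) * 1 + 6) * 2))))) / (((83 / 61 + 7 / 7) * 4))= 98515 / 22464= 4.39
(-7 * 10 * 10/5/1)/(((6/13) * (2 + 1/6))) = -140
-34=-34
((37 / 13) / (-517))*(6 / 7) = -222 / 47047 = -0.00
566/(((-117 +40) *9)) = -566/693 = -0.82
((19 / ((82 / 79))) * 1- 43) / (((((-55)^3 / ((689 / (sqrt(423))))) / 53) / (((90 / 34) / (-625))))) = -8873631 * sqrt(47) / 54502786250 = -0.00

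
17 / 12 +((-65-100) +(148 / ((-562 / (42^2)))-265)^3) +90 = -388283612.25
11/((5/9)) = 99/5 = 19.80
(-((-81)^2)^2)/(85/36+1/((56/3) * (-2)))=-43391094768/2353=-18440754.26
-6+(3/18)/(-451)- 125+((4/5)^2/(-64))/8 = -141796153/1082400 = -131.00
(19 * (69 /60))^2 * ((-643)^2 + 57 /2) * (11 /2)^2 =3821731019359 /640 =5971454717.75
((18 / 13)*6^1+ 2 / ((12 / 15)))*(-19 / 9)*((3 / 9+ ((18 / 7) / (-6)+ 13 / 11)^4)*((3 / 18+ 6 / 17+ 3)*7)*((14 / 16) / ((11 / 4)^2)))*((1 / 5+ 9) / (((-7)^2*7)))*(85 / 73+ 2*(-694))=308406834721497016013 / 194543384925744855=1585.29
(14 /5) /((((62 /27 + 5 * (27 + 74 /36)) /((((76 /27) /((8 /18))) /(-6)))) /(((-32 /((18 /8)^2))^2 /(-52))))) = 17432576 /1132833195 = 0.02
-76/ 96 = -19/ 24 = -0.79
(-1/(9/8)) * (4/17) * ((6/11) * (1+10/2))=-128/187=-0.68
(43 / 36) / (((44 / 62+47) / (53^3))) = 198453041 / 53244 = 3727.24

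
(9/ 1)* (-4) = -36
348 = 348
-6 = -6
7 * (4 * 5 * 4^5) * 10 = 1433600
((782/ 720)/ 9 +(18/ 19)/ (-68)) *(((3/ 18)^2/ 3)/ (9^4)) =111713/ 741551513760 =0.00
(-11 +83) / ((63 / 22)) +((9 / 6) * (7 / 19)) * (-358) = -22969 / 133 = -172.70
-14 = -14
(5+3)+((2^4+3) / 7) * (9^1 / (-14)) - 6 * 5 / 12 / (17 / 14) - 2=3659 / 1666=2.20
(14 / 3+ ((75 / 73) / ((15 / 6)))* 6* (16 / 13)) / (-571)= -21926 / 1625637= -0.01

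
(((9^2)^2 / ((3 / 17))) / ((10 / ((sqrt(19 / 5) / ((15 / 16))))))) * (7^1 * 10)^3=272051136 * sqrt(95)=2651626473.86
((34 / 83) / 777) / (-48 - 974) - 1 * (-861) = 28374169744 / 32954901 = 861.00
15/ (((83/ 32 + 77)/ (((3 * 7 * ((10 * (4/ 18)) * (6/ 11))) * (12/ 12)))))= 44800/ 9339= 4.80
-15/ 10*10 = -15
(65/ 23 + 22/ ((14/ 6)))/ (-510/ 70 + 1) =-1973/ 1012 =-1.95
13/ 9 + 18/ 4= 107/ 18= 5.94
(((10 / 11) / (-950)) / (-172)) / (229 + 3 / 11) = 1 / 41209480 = 0.00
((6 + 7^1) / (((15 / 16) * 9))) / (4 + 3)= 208 / 945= 0.22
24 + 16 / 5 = 136 / 5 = 27.20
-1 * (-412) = 412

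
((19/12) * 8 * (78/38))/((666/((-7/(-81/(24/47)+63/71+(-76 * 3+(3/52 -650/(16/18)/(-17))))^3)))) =179996151899013632/26501860341608286560315499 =0.00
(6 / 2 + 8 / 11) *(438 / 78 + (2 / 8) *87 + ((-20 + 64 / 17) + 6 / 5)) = 2234459 / 48620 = 45.96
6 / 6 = 1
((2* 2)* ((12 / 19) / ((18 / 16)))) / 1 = 128 / 57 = 2.25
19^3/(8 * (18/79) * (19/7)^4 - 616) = -1301008261/98076040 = -13.27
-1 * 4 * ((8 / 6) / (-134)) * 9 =24 / 67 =0.36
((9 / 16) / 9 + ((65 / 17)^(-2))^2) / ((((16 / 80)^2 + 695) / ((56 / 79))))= 134308727 / 1960289947200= 0.00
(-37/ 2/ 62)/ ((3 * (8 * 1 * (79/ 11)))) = -407/ 235104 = -0.00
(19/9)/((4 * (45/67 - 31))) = -1273/73152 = -0.02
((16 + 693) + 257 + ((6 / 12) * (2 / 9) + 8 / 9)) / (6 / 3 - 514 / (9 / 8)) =-8703 / 4094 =-2.13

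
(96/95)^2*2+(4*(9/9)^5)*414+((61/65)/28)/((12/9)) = 21787669707/13140400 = 1658.07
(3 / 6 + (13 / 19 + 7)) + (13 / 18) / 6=17041 / 2052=8.30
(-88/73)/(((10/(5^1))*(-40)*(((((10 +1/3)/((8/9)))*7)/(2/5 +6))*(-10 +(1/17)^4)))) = -117597568/992290932675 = -0.00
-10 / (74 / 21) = -105 / 37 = -2.84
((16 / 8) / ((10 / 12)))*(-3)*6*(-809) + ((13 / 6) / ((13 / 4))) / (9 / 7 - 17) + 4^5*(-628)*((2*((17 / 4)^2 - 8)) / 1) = -425926883 / 33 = -12906875.24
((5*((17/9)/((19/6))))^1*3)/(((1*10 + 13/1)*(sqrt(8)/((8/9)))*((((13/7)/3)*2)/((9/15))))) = 238*sqrt(2)/5681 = 0.06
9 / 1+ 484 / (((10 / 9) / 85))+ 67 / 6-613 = 218599 / 6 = 36433.17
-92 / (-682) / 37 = 46 / 12617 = 0.00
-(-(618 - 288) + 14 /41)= 329.66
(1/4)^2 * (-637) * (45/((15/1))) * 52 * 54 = -335380.50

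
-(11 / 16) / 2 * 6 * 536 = -1105.50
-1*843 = -843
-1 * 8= -8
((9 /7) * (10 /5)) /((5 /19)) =342 /35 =9.77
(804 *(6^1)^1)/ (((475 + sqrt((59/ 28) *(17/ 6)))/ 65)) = 25022088000/ 37903997 - 627120 *sqrt(42126)/ 37903997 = 656.75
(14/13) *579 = 8106/13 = 623.54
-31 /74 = -0.42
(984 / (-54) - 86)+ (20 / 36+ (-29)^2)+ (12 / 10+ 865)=24053 / 15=1603.53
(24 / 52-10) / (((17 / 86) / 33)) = -351912 / 221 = -1592.36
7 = 7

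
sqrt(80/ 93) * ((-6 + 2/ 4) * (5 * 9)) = -330 * sqrt(465)/ 31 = -229.55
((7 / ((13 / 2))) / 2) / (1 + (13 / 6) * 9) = 14 / 533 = 0.03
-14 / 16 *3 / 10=-21 / 80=-0.26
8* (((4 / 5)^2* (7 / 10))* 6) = 2688 / 125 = 21.50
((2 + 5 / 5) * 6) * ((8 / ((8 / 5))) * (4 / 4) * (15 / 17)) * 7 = 555.88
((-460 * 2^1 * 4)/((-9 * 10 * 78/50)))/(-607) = -9200/213057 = -0.04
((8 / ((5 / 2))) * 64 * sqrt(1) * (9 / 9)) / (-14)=-512 / 35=-14.63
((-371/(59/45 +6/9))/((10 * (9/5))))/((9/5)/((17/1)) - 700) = 157675/10589398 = 0.01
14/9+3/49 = 713/441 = 1.62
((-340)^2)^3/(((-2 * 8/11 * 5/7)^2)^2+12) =13576143243157264000000/115699123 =117340070444244.11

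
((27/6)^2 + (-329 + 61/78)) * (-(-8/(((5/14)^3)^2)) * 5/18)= -361741498048/1096875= -329792.82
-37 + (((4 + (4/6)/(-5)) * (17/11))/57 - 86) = -1155829/9405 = -122.90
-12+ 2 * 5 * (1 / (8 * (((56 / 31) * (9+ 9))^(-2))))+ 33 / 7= 8841549 / 6727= 1314.34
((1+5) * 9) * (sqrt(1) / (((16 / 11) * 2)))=297 / 16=18.56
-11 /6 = -1.83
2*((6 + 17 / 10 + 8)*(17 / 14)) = 2669 / 70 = 38.13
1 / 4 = 0.25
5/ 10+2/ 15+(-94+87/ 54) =-4129/ 45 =-91.76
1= 1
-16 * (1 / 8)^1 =-2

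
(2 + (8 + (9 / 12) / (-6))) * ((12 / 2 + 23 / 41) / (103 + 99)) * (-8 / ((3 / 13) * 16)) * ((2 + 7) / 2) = -828789 / 265024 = -3.13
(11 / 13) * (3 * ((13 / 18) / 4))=11 / 24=0.46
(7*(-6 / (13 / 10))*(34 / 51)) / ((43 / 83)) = -23240 / 559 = -41.57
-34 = -34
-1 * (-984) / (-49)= -984 / 49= -20.08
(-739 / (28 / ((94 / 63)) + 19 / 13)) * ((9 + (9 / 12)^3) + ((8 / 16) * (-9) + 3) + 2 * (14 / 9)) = -2869466795 / 7118784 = -403.08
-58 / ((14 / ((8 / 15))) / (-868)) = 28768 / 15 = 1917.87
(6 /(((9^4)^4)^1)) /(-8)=-1 /2470693585135788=-0.00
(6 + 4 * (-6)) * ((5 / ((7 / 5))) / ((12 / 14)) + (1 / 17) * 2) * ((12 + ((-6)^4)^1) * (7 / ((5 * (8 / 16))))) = -24007032 / 85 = -282435.67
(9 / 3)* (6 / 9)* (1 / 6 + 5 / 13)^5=0.10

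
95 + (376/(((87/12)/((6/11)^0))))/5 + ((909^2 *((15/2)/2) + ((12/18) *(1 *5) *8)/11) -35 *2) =59307042203/19140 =3098591.55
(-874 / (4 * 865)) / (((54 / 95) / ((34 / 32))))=-141151 / 298944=-0.47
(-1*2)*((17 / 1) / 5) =-34 / 5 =-6.80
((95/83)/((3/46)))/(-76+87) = 4370/2739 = 1.60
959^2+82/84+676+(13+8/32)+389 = 77343859/84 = 920760.23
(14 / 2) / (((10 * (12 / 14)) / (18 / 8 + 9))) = 147 / 16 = 9.19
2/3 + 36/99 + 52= 1750/33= 53.03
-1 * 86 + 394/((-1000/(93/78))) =-1124107/13000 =-86.47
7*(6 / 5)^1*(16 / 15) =224 / 25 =8.96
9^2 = 81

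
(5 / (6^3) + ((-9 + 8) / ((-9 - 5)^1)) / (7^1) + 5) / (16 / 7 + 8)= 53273 / 108864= 0.49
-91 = -91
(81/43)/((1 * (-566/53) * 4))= -4293/97352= -0.04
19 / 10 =1.90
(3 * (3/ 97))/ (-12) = -3/ 388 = -0.01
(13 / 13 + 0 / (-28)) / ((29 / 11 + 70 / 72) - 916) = -0.00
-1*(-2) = 2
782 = 782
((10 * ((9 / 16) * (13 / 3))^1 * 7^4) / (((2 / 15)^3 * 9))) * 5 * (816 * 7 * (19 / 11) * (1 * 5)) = 29772812671875 / 44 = 676654833451.70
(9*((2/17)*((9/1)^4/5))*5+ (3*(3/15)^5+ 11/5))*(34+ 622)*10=484355206912/10625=45586372.42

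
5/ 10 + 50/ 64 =1.28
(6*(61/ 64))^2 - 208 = -179503/ 1024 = -175.30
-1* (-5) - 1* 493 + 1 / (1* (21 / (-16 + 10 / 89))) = -130498 / 267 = -488.76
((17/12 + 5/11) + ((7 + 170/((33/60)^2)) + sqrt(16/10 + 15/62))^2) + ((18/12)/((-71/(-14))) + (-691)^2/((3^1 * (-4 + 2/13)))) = 68847 * sqrt(177010)/18755 + 909915152294603/3222484100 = 283908.94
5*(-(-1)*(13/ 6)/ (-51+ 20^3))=65/ 47694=0.00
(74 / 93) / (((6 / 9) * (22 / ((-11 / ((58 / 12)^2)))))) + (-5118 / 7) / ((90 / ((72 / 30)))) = -89070802 / 4562425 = -19.52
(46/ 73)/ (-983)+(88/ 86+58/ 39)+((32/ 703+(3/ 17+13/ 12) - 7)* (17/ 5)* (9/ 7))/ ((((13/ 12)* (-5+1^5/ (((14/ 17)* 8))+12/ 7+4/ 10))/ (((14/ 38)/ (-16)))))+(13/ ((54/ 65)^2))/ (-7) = -0.37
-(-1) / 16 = 1 / 16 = 0.06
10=10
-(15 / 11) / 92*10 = -75 / 506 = -0.15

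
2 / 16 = 1 / 8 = 0.12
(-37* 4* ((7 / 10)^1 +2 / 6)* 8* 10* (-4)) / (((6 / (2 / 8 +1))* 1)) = 91760 / 9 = 10195.56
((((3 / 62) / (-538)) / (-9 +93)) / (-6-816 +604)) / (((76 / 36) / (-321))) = -2889 / 3868495456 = -0.00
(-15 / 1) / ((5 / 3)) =-9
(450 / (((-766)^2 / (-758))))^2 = 7271825625 / 21517662721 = 0.34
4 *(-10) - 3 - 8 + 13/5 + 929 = 4403/5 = 880.60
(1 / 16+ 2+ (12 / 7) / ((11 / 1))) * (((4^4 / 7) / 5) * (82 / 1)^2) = 294027072 / 2695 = 109100.95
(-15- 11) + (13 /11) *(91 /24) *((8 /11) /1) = -8255 /363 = -22.74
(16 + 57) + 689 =762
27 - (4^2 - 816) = 827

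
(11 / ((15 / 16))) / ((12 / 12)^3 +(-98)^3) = -176 / 14117865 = -0.00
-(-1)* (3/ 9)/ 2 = 0.17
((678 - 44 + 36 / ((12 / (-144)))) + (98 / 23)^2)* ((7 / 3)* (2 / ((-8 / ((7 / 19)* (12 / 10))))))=-2853319 / 50255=-56.78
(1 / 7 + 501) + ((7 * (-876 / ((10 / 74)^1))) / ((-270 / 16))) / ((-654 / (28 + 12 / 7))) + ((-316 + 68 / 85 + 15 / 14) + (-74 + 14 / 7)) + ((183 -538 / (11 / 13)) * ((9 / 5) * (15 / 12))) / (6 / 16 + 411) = -119772491609 / 12429613350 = -9.64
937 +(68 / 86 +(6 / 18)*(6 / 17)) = 685611 / 731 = 937.91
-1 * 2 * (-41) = 82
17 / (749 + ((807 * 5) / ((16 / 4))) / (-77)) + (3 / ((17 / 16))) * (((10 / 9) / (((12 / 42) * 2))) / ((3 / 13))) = 825832588 / 34678521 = 23.81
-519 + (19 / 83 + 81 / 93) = -1332557 / 2573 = -517.90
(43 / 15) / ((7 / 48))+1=723 / 35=20.66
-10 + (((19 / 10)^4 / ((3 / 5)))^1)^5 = 37589895697545958193355601 / 7776000000000000000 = 4834091.52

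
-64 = -64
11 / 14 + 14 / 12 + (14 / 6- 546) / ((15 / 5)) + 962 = 49312 / 63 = 782.73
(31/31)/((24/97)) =97/24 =4.04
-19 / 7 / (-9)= 19 / 63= 0.30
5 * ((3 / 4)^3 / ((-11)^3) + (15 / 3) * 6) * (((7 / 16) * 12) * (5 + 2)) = 1878287355 / 340736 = 5512.44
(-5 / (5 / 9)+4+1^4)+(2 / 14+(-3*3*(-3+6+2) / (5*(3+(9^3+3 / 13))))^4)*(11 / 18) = -24986027317971128 / 6385881243989583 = -3.91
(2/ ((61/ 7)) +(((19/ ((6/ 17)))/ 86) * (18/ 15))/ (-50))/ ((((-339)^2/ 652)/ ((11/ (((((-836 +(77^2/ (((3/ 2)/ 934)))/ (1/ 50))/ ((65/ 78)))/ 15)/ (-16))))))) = -91702822/ 6322955419433865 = -0.00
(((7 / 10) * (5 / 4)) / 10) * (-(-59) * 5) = 413 / 16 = 25.81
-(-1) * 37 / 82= 37 / 82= 0.45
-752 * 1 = -752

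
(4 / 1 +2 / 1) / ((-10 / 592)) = -1776 / 5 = -355.20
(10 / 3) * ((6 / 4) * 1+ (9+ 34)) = 148.33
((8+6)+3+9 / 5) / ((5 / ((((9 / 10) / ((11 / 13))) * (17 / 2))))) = 93483 / 2750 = 33.99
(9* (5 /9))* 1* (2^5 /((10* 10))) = 8 /5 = 1.60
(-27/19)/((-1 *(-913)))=-27/17347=-0.00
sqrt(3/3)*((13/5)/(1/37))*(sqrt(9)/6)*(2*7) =3367/5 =673.40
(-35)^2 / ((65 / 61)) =14945 / 13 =1149.62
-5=-5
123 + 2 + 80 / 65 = 1641 / 13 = 126.23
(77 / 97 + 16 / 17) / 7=0.25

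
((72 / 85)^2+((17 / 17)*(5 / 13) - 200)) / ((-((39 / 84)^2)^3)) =9002425522040832 / 453358035325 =19857.21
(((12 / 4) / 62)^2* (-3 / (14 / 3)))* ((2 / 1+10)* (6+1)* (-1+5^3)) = -486 / 31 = -15.68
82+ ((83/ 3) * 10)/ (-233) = 56488/ 699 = 80.81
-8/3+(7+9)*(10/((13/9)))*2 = 8536/39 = 218.87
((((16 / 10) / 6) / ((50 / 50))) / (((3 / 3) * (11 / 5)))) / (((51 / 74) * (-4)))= -74 / 1683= -0.04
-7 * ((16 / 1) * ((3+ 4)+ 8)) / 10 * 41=-6888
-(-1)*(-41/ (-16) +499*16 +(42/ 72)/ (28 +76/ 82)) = 227330089/ 28464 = 7986.58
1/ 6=0.17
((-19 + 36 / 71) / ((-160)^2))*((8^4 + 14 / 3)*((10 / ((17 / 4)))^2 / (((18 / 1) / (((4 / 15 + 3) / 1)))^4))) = -46558049018663 / 2617113090960000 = -0.02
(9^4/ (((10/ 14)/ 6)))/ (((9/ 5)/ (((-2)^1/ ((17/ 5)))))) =-306180/ 17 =-18010.59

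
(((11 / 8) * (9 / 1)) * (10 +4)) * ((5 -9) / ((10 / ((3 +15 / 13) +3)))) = -64449 / 130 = -495.76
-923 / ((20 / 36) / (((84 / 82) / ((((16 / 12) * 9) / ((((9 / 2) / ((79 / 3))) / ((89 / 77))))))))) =-120891771 / 5765420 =-20.97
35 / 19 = 1.84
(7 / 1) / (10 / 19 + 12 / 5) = 665 / 278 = 2.39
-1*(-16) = 16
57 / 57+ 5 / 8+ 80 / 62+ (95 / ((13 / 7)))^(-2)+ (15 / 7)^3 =9792319109 / 767702600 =12.76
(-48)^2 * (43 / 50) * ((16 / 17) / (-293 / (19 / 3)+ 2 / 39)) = -587298816 / 14553275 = -40.36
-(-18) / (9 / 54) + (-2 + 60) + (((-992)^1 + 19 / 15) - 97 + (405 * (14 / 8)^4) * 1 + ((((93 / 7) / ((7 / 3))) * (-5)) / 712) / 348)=1397054802511 / 485640960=2876.72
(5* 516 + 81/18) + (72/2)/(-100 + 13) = 149877/58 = 2584.09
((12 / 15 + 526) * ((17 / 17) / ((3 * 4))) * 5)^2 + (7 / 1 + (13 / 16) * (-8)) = 192723 / 4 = 48180.75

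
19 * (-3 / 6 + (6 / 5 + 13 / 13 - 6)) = -817 / 10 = -81.70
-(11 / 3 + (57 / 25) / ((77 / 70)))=-947 / 165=-5.74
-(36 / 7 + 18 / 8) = -7.39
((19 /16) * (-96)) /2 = -57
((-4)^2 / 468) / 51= 4 / 5967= 0.00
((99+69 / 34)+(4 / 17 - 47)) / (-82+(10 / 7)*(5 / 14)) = -30135 / 45254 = -0.67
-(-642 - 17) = 659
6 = 6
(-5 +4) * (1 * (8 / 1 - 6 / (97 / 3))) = -758 / 97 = -7.81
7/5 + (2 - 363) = -1798/5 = -359.60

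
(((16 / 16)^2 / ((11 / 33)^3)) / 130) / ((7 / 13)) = 27 / 70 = 0.39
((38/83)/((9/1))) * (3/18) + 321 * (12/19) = 8632693/42579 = 202.75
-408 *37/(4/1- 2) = -7548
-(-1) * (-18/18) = -1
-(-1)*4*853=3412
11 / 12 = 0.92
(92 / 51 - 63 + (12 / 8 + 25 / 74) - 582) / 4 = -160.34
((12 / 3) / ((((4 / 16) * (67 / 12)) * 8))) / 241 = 24 / 16147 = 0.00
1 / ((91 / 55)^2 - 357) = -3025 / 1071644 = -0.00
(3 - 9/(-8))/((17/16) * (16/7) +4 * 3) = 231/808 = 0.29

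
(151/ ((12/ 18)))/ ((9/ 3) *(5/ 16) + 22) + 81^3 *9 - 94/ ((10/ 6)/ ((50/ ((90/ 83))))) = 5263196407/ 1101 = 4780378.21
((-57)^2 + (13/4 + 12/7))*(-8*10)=-1822220/7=-260317.14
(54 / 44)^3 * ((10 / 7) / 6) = 32805 / 74536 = 0.44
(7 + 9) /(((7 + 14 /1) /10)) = 160 /21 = 7.62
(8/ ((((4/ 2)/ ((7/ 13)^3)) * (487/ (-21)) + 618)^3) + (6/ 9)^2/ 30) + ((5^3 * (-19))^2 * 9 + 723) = 10581426859273762088012601949/ 208433879391635622720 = 50766348.01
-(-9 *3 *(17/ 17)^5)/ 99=3/ 11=0.27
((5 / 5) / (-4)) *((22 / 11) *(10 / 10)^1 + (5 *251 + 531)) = -447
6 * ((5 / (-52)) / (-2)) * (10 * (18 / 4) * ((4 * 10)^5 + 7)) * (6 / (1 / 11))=2280960155925 / 26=87729236766.35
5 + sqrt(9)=8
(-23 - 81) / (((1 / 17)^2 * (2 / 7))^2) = -106405754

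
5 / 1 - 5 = 0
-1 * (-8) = 8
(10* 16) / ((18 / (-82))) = -6560 / 9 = -728.89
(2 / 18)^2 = 1 / 81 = 0.01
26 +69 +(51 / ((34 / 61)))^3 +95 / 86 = 766156.98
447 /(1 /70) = 31290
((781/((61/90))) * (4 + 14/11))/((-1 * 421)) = -370620/25681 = -14.43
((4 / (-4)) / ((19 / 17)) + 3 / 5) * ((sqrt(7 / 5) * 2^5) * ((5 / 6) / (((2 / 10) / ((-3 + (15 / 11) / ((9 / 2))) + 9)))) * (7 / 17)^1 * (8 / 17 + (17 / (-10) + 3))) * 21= -687185408 * sqrt(35) / 906015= -4487.17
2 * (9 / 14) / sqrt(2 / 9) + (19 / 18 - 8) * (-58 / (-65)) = -725 / 117 + 27 * sqrt(2) / 14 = -3.47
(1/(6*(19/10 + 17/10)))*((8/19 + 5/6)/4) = 715/49248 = 0.01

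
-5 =-5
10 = 10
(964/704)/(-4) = -241/704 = -0.34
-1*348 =-348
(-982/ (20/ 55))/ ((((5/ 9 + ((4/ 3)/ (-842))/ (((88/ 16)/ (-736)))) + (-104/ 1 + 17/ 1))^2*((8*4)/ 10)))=-0.11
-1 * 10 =-10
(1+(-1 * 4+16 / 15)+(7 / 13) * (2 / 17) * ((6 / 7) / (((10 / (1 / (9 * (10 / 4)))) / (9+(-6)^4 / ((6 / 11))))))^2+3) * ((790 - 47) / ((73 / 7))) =542764472 / 1209975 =448.57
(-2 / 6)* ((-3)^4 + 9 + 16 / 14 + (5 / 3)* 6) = -236 / 7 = -33.71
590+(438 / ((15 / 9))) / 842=1242607 / 2105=590.31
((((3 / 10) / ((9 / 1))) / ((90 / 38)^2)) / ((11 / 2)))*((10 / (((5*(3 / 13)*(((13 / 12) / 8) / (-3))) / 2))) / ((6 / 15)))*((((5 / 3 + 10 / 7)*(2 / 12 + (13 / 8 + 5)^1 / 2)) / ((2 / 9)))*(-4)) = 6269848 / 31185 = 201.05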